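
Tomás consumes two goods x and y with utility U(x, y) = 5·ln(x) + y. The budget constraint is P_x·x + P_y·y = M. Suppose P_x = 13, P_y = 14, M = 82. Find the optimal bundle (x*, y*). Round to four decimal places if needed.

x* = 5.3846, y* = 0.8571

At the given prices: x* = 5·14/13 = 5.3846, and y* = 0.8571.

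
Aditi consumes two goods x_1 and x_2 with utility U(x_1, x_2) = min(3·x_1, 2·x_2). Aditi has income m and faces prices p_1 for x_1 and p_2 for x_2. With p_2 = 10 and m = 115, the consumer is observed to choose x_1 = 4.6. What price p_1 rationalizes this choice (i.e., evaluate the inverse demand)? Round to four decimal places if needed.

p_1 = 10

With perfect complements, no substitution: consume in ratio x_1:x_2 = 2:3.
Budget: p_1·x_1 + p_2·(3/2)·x_1 = m, so (2·p_1 + 3·p_2)·x_1 = 2·m.
Demand: x_1*(p_1,p_2,m) = 2·m/(2·p_1 + 3·p_2), x_2* = 3·m/(2·p_1 + 3·p_2).
Set x_1* = 4.6 in the demand function and solve for p_1: p_1 = 10.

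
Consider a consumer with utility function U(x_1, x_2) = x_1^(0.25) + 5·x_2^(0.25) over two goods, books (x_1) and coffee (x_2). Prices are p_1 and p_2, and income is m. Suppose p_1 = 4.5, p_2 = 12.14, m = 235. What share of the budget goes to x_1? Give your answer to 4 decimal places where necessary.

share on x_1 = 0.14

From the CES first-order condition, (1/5)·(x_2/x_1)^(0.75) = p_1/p_2.
Hence x_2/x_1 = (5·p_1/p_2)^(1/(0.75)), i.e. raised to the 4/3 power.
With the ratio pinned down, the budget gives x_1* = m/(p_1 + p_2·(x_2/x_1)) and x_2* = (x_2/x_1)·x_1*.
Numerically x_2/x_1 = 2.276591, so x_1* = 235/(4.5 + 12.14·2.276591) = 7.3123 and x_2* = 2.276591·7.3123 = 16.647.
Expenditure on x_1: 4.5·7.3123 = 32.9052; share = 0.14.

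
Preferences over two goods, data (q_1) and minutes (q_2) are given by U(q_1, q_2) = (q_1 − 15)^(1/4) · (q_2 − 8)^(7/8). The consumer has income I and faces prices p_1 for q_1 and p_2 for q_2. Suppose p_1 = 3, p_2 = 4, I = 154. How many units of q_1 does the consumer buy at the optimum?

q_1* = 20.7037

MRS = (2/7)·(q_2−8)/(q_1−15). Tangency with p_1/p_2 gives q_2−8 = (7/2)·(p_1/p_2)·(q_1−15).
After buying the subsistence bundle (15, 8), a share 2/9 of the remaining income goes to q_1: q_1* = 15 + 2/9·(I − 15p_1 − 8p_2)/p_1.
Discretionary income = 154 − 15·3 − 8·4 = 77; q_1* = 15 + 2/9·77/3 = 20.7037.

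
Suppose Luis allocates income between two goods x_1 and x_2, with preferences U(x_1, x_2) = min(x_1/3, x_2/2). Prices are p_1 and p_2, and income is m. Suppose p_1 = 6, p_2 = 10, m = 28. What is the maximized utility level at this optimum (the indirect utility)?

V = 0.7368

With perfect complements, no substitution: consume in ratio x_1:x_2 = 3:2.
Budget: p_1·x_1 + p_2·(2/3)·x_1 = m, so (3·p_1 + 2·p_2)·x_1 = 3·m.
Demand: x_1*(p_1,p_2,m) = 3·m/(3·p_1 + 2·p_2), x_2* = 2·m/(3·p_1 + 2·p_2).
Here 3·6 + 2·10 = 38, giving x_1* = 2.2105 and x_2* = 1.4737.
Utility at the optimum: U(2.2105, 1.4737) = 0.7368.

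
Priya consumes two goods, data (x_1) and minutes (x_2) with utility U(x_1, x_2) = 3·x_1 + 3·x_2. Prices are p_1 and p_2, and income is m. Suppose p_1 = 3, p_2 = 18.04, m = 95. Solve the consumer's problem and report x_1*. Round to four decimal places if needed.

Linear utility — the consumer picks whichever good has higher MU/price: 3/3 = 1 vs 3/18.04 = 0.1663.
x_1 gives more utility per dollar, so spend all income on x_1: x_1* = m/p_1, x_2* = 0.
Numerically: x_1* = 31.6667, x_2* = 0.

x_1* = 31.6667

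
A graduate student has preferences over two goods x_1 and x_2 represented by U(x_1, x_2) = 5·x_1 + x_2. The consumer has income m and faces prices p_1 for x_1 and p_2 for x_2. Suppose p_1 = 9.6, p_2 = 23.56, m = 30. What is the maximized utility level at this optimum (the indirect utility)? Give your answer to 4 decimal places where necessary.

V = 15.625

Perfect substitutes: compare marginal utility per dollar. 5/p_1 vs 1/p_2 → 0.5208 vs 0.0424.
x_1 gives more utility per dollar, so spend all income on x_1: x_1* = m/p_1, x_2* = 0.
Numerically: x_1* = 3.125, x_2* = 0.
Utility at the optimum: U(3.125, 0) = 15.625.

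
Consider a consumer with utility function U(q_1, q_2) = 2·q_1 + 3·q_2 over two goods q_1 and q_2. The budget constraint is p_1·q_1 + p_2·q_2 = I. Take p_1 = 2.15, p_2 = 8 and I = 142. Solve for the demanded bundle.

Perfect substitutes: compare marginal utility per dollar. 2/p_1 vs 3/p_2 → 0.9302 vs 0.375.
q_1 gives more utility per dollar, so spend all income on q_1: q_1* = I/p_1, q_2* = 0.
Numerically: q_1* = 66.0465, q_2* = 0.

q_1* = 66.0465, q_2* = 0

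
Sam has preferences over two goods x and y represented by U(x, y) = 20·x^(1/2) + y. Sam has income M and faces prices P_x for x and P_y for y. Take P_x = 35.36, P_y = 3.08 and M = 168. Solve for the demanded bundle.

Solve: √x = 10·P_y/P_x, so x*(P_x,P_y) = (10·P_y/P_x)², and y* = (M − P_x·x*)/P_y.
Plugging in: x* = (10·3.08/35.36)² = 0.7587, y* = 45.835.

x* = 0.7587, y* = 45.835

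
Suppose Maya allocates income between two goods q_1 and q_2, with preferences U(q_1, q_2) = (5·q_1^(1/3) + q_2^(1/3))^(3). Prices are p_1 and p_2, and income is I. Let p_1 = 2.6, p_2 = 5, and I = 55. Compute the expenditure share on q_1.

From the CES first-order condition, 5·(q_2/q_1)^(2/3) = p_1/p_2.
Solve for the ratio: q_2/q_1 = [(1/5)·p_1/p_2]^(1.5).
With the ratio pinned down, the budget gives q_1* = I/(p_1 + p_2·(q_2/q_1)) and q_2* = (q_2/q_1)·q_1*.
Numerically q_2/q_1 = 0.033539, so q_1* = 55/(2.6 + 5·0.033539) = 19.8721 and q_2* = 0.033539·19.8721 = 0.6665.
Expenditure on q_1: 2.6·19.8721 = 51.6675; share = 0.9394.

share on q_1 = 0.9394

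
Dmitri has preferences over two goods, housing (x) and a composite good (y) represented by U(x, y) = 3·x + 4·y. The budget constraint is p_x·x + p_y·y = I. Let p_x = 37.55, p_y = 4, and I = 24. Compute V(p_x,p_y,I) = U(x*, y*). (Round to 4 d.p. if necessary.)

V = 24

Perfect substitutes: compare marginal utility per dollar. 3/p_x vs 4/p_y → 0.0799 vs 1.
y gives more utility per dollar, so spend all income on y: y* = I/p_y, x* = 0.
Numerically: x* = 0, y* = 6.
Utility at the optimum: U(0, 6) = 24.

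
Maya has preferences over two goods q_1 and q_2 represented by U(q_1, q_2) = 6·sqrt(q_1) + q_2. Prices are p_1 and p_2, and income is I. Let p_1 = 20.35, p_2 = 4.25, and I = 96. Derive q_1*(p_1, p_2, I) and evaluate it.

Set MRS = p_1/p_2: 3·q_1^(−1/2) = p_1/p_2.
Thus q_1* = (3·p_2/p_1)² — independent of I — with the rest of income spent on q_2.
Plugging in: q_1* = (3·4.25/20.35)² = 0.3925.

q_1* = 0.3925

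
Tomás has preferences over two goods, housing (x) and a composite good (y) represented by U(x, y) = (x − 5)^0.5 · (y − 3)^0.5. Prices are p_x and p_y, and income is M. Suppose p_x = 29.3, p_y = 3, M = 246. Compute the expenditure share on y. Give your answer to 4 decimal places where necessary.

MRS = (y−3)/(x−5). Tangency with p_x/p_y gives y−3 = (p_x/p_y)·(x−5).
Substituting into the budget: x* = 5 + 0.5·(M − 5·p_x − 3·p_y)/p_x, and y* = 3 + 0.5·(…)/p_y.
Discretionary income = 246 − 5·29.3 − 3·3 = 90.5; x* = 5 + 0.5·90.5/29.3 = 6.5444; y* = 3 + 0.5·90.5/3 = 18.0833.
Expenditure on y: 3·18.0833 = 54.25; share = 0.2205.

share on y = 0.2205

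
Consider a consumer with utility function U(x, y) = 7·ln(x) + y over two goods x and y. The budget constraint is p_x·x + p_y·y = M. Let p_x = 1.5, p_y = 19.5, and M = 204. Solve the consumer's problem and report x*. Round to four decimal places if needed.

MU_x = 7/x, MU_y = 1. Tangency: 7/x = p_x/p_y.
So x*(p_x,p_y) = 7·p_y/p_x, independent of income; and y* = (M − 7·p_y)/p_y.
At the given prices: x* = 7·19.5/1.5 = 91.

x* = 91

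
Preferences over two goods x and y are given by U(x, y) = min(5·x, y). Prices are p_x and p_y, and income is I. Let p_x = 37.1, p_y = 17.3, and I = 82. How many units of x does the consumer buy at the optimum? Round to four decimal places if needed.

x* = 0.6634

Leontief preferences: the optimum is at the kink where x/1 = y/5, i.e. y = 5·x.
Budget: p_x·x + p_y·5·x = I, so (p_x + 5·p_y)·x = I.
Demand: x*(p_x,p_y,I) = I/(p_x + 5·p_y), y* = 5·I/(p_x + 5·p_y).
Here 37.1 + 5·17.3 = 123.6, giving x* = 0.6634.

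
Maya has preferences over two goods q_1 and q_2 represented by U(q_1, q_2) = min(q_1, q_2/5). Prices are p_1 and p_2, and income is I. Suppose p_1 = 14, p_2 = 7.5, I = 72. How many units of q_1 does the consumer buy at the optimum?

Demand: q_1*(p_1,p_2,I) = I/(p_1 + 5·p_2), q_2* = 5·I/(p_1 + 5·p_2).
Here 14 + 5·7.5 = 51.5, giving q_1* = 1.3981.

q_1* = 1.3981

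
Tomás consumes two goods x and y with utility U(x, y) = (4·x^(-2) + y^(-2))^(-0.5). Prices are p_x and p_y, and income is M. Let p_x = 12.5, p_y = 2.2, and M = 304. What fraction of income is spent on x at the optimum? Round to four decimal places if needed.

From the CES first-order condition, 4·(y/x)^(3) = p_x/p_y.
Solve for the ratio: y/x = [(1/4)·p_x/p_y]^(1/3).
With the ratio pinned down, the budget gives x* = M/(p_x + p_y·(y/x)) and y* = (y/x)·x*.
Numerically y/x = 1.124111, so x* = 304/(12.5 + 2.2·1.124111) = 20.3032 and y* = 1.124111·20.3032 = 22.823.
Expenditure on x: 12.5·20.3032 = 253.7894; share = 0.8348.

share on x = 0.8348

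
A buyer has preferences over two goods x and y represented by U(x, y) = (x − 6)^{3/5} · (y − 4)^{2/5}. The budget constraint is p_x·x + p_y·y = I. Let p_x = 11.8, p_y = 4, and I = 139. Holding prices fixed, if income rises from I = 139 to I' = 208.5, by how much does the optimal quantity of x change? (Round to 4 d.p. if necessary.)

MRS = (3/2)·(y−4)/(x−6). Tangency with p_x/p_y gives y−4 = (2/3)·(p_x/p_y)·(x−6).
After buying the subsistence bundle (6, 4), a share 0.6 of the remaining income goes to x: x* = 6 + 0.6·(I − 6p_x − 4p_y)/p_x.
Discretionary income = 139 − 6·11.8 − 4·4 = 52.2; x* = 6 + 0.6·52.2/11.8 = 8.6542.
At I' = 208.5: x* = 12.1881. Change: 12.1881 − 8.6542 = 3.5339.

Δx* = 3.5339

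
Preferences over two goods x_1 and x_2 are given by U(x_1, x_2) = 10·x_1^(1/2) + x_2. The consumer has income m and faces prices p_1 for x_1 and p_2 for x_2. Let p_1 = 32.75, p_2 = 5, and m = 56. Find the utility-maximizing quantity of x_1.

MU_x_1 = 5/√x_1, MU_x_2 = 1. Tangency: 5/√x_1 = p_1/p_2.
Solve: √x_1 = 5·p_2/p_1, so x_1*(p_1,p_2) = (5·p_2/p_1)², and x_2* = (m − p_1·x_1*)/p_2.
Plugging in: x_1* = (5·5/32.75)² = 0.5827.

x_1* = 0.5827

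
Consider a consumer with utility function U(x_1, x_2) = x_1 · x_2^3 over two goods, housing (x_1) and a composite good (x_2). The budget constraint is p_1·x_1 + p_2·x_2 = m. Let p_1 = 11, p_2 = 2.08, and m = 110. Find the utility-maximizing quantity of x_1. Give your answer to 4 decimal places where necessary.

Tangency: MRS = (1/3)·x_2/x_1 = p_1/p_2.
So p_2·x_2 = 3·p_1·x_1; combined with the budget, a share 0.25 of income goes to x_1.
Demand: x_1*(p_1,p_2,m) = 0.25·m/p_1 and x_2* = 0.75·m/p_2.
At p_1=11, p_2=2.08, m=110: x_1* = 0.25·110/11 = 2.5.

x_1* = 2.5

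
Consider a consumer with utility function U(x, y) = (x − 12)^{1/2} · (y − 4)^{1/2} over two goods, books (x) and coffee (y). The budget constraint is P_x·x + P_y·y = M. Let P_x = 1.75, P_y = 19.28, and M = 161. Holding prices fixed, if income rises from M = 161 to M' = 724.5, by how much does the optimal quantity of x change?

Δx* = 161

Let x' = x−12, y' = y−4. MRS = y'/x' = P_x/P_y.
Substituting into the budget: x* = 12 + 0.5·(M − 12·P_x − 4·P_y)/P_x, and y* = 4 + 0.5·(…)/P_y.
Discretionary income = 161 − 12·1.75 − 4·19.28 = 62.88; x* = 12 + 0.5·62.88/1.75 = 29.9657.
At M' = 724.5: x* = 190.9657. Change: 190.9657 − 29.9657 = 161.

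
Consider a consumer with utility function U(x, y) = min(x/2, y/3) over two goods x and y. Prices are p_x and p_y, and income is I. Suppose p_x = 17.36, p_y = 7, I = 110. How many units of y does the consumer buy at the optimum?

Leontief preferences: the optimum is at the kink where x/2 = y/3, i.e. y = (3/2)·x.
Budget: p_x·x + p_y·(3/2)·x = I, so (2·p_x + 3·p_y)·x = 2·I.
Demand: x*(p_x,p_y,I) = 2·I/(2·p_x + 3·p_y), y* = 3·I/(2·p_x + 3·p_y).
Here 2·17.36 + 3·7 = 55.72, giving y* = 5.9225.

y* = 5.9225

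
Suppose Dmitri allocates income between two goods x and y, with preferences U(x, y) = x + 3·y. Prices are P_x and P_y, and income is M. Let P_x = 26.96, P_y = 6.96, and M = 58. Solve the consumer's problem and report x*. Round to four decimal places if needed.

x* = 0

Perfect substitutes: compare marginal utility per dollar. 1/P_x vs 3/P_y → 0.0371 vs 0.431.
y gives more utility per dollar, so spend all income on y: y* = M/P_y, x* = 0.
Numerically: x* = 0, y* = 8.3333.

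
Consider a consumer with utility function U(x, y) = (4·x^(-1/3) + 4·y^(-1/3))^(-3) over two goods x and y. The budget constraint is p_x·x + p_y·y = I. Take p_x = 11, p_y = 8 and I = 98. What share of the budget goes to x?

MU_x ∝ 4·x^(-4/3), MU_y ∝ 4·y^(-4/3), so MRS = (y/x)^(4/3) = p_x/p_y.
Hence y/x = (p_x/p_y)^(1/(4/3)), i.e. raised to the 0.75 power.
Substitute y = (y/x)·x into the budget: x* = I/(p_x + p_y·(y/x)).
Numerically y/x = 1.269776, so x* = 98/(11 + 8·1.269776) = 4.6318 and y* = 1.269776·4.6318 = 5.8813.
Expenditure on x: 11·4.6318 = 50.9495; share = 0.5199.

share on x = 0.5199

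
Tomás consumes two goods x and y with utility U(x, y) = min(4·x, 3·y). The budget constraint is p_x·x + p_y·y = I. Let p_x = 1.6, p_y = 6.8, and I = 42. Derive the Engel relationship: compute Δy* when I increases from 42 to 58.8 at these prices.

Leontief preferences: the optimum is at the kink where x/3 = y/4, i.e. y = (4/3)·x.
Budget: p_x·x + p_y·(4/3)·x = I, so (3·p_x + 4·p_y)·x = 3·I.
Demand: x*(p_x,p_y,I) = 3·I/(3·p_x + 4·p_y), y* = 4·I/(3·p_x + 4·p_y).
Here 3·1.6 + 4·6.8 = 32, giving y* = 5.25.
At I' = 58.8: y* = 7.35. Change: 7.35 − 5.25 = 2.1.

Δy* = 2.1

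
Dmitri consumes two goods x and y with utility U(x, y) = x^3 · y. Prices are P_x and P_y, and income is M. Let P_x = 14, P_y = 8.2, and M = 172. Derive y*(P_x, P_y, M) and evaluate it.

y* = 5.2439

MU_x/MU_y = (3·y)/(x); tangency sets this equal to P_x/P_y.
Rearranging, P_y·y = (1/3)·P_x·x. Substituting into the budget gives P_x·x·(1 + (1/3)) = M.
Demand: x*(P_x,P_y,M) = 0.75·M/P_x and y* = 0.25·M/P_y.
At P_x=14, P_y=8.2, M=172: y* = 0.25·172/8.2 = 5.2439.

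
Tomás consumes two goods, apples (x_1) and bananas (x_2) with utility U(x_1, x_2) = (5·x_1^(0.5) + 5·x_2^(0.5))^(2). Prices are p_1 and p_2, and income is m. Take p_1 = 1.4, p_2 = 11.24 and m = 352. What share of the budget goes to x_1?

share on x_1 = 0.8892

MU_x_1 ∝ 5·x_1^(-0.5), MU_x_2 ∝ 5·x_2^(-0.5), so MRS = (x_2/x_1)^(0.5) = p_1/p_2.
Solve for the ratio: x_2/x_1 = [p_1/p_2]^(2).
With the ratio pinned down, the budget gives x_1* = m/(p_1 + p_2·(x_2/x_1)) and x_2* = (x_2/x_1)·x_1*.
Numerically x_2/x_1 = 0.015514, so x_1* = 352/(1.4 + 11.24·0.015514) = 223.5805 and x_2* = 0.015514·223.5805 = 3.4686.
Expenditure on x_1: 1.4·223.5805 = 313.0127; share = 0.8892.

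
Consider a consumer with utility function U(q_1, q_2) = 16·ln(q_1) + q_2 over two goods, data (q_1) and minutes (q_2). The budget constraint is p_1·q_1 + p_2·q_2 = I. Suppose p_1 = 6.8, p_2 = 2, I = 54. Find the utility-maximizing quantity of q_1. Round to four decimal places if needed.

MU_q_1 = 16/q_1, MU_q_2 = 1. Tangency: 16/q_1 = p_1/p_2.
So q_1*(p_1,p_2) = 16·p_2/p_1, independent of income; and q_2* = (I − 16·p_2)/p_2.
At the given prices: q_1* = 16·2/6.8 = 4.7059.

q_1* = 4.7059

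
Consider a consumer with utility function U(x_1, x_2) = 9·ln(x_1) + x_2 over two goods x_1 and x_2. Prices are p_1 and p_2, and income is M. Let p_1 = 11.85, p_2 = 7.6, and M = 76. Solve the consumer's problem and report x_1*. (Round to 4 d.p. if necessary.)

Set MRS = p_1/p_2: (9/x_1)/1 = p_1/p_2.
So x_1*(p_1,p_2) = 9·p_2/p_1, independent of income; and x_2* = (M − 9·p_2)/p_2.
At the given prices: x_1* = 9·7.6/11.85 = 5.7722.

x_1* = 5.7722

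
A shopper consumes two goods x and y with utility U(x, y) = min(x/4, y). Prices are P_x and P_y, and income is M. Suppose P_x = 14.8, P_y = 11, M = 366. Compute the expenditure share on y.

Demand: x*(P_x,P_y,M) = 4·M/(4·P_x + P_y), y* = M/(4·P_x + P_y).
Here 4·14.8 + 11 = 70.2, giving x* = 20.8547 and y* = 5.2137.
Expenditure on y: 11·5.2137 = 57.3504; share = 0.1567.

share on y = 0.1567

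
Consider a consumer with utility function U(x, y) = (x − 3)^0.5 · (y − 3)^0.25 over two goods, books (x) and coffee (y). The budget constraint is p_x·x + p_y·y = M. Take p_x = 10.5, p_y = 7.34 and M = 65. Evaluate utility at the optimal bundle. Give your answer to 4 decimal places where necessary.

V = 0.7255

This is Cobb-Douglas in (x−3, y−3): tangency gives 0.5·p_y·(y−3) = 0.25·p_x·(x−3).
Substituting into the budget: x* = 3 + 2/3·(M − 3·p_x − 3·p_y)/p_x, and y* = 3 + 1/3·(…)/p_y.
Discretionary income = 65 − 3·10.5 − 3·7.34 = 11.48; x* = 3 + 2/3·11.48/10.5 = 3.7289; y* = 3 + 1/3·11.48/7.34 = 3.5213.
Utility at the optimum: U(3.7289, 3.5213) = 0.7255.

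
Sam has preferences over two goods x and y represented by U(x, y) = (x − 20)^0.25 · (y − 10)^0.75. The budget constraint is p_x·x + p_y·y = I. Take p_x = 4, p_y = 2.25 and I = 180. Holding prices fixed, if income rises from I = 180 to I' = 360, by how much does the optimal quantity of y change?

This is Cobb-Douglas in (x−20, y−10): tangency gives 0.25·p_y·(y−10) = 0.75·p_x·(x−20).
Substituting into the budget: x* = 20 + 0.25·(I − 20·p_x − 10·p_y)/p_x, and y* = 10 + 0.75·(…)/p_y.
Discretionary income = 180 − 20·4 − 10·2.25 = 77.5; y* = 10 + 0.75·77.5/2.25 = 35.8333.
At I' = 360: y* = 95.8333. Change: 95.8333 − 35.8333 = 60.

Δy* = 60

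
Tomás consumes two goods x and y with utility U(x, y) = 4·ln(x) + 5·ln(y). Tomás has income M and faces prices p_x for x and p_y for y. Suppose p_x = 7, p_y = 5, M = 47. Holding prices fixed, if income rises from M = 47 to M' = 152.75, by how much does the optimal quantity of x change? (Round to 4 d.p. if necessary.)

Tangency: MRS = (4/5)·y/x = p_x/p_y.
Rearranging, p_y·y = (5/4)·p_x·x. Substituting into the budget gives p_x·x·(1 + (5/4)) = M.
Demand: x*(p_x,p_y,M) = 4/9·M/p_x and y* = 5/9·M/p_y.
At p_x=7, p_y=5, M=47: x* = 4/9·47/7 = 2.9841.
At M' = 152.75: x* = 9.6984. Change: 9.6984 − 2.9841 = 6.7143.

Δx* = 6.7143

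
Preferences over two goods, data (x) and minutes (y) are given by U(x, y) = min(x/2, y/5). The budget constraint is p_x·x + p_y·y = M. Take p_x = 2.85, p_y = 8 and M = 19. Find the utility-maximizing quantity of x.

x* = 0.8315

Leontief preferences: the optimum is at the kink where x/2 = y/5, i.e. y = (5/2)·x.
Budget: p_x·x + p_y·(5/2)·x = M, so (2·p_x + 5·p_y)·x = 2·M.
Demand: x*(p_x,p_y,M) = 2·M/(2·p_x + 5·p_y), y* = 5·M/(2·p_x + 5·p_y).
Here 2·2.85 + 5·8 = 45.7, giving x* = 0.8315.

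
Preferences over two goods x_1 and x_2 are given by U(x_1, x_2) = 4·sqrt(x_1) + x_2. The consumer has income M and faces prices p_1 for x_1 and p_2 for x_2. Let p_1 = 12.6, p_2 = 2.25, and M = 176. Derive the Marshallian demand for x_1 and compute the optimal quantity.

x_1* = 0.1276

MU_x_1 = 2/√x_1, MU_x_2 = 1. Tangency: 2/√x_1 = p_1/p_2.
Solve: √x_1 = 2·p_2/p_1, so x_1*(p_1,p_2) = (2·p_2/p_1)², and x_2* = (M − p_1·x_1*)/p_2.
Plugging in: x_1* = (2·2.25/12.6)² = 0.1276.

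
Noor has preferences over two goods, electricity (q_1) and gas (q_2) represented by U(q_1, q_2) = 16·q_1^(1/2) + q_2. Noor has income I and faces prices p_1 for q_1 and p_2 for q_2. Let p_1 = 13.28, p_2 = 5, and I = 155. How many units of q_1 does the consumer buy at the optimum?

q_1* = 9.0724

MU_q_1 = 8/√q_1, MU_q_2 = 1. Tangency: 8/√q_1 = p_1/p_2.
Thus q_1* = (8·p_2/p_1)² — independent of I — with the rest of income spent on q_2.
Plugging in: q_1* = (8·5/13.28)² = 9.0724.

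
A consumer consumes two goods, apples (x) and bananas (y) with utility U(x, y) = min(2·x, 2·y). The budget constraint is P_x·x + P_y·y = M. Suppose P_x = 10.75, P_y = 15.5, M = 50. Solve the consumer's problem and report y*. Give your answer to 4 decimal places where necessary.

Leontief preferences: the optimum is at the kink where x/2 = y/2, i.e. y = x.
Budget: P_x·x + P_y·x = M, so (2·P_x + 2·P_y)·x = 2·M.
Demand: x*(P_x,P_y,M) = 2·M/(2·P_x + 2·P_y), y* = 2·M/(2·P_x + 2·P_y).
Here 2·10.75 + 2·15.5 = 52.5, giving y* = 1.9048.

y* = 1.9048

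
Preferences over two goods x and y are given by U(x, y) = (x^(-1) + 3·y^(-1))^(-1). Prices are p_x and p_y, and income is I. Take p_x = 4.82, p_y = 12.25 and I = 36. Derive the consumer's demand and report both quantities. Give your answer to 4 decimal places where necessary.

x* = 1.9857, y* = 2.1574

MRS = MU_x/MU_y = (1/3)·(y/x)^(2). Set equal to p_x/p_y.
Hence y/x = (3·p_x/p_y)^(1/(2)), i.e. raised to the 0.5 power.
With the ratio pinned down, the budget gives x* = I/(p_x + p_y·(y/x)) and y* = (y/x)·x*.
Numerically y/x = 1.086466, so x* = 36/(4.82 + 12.25·1.086466) = 1.9857 and y* = 1.086466·1.9857 = 2.1574.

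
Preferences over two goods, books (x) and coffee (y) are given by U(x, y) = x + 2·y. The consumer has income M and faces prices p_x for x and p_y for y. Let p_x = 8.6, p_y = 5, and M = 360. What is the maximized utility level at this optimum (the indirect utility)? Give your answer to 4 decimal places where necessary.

Perfect substitutes: compare marginal utility per dollar. 1/p_x vs 2/p_y → 0.1163 vs 0.4.
y gives more utility per dollar, so spend all income on y: y* = M/p_y, x* = 0.
Numerically: x* = 0, y* = 72.
Utility at the optimum: U(0, 72) = 144.

V = 144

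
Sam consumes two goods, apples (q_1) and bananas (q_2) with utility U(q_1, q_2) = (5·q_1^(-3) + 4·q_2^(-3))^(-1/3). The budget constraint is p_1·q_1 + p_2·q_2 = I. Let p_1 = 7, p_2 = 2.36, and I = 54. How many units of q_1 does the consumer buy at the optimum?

q_1* = 5.4386

With the ratio pinned down, the budget gives q_1* = I/(p_1 + p_2·(q_2/q_1)) and q_2* = (q_2/q_1)·q_1*.
Numerically q_2/q_1 = 1.241135, so q_1* = 54/(7 + 2.36·1.241135) = 5.4386.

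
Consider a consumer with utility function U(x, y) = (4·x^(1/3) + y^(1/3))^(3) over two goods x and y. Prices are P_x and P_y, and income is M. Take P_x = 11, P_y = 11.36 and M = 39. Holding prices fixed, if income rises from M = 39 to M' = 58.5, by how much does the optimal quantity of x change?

Numerically y/x = 0.119105, so x* = 39/(11 + 11.36·0.119105) = 3.1571.
At M' = 58.5: x* = 4.7357. Change: 4.7357 − 3.1571 = 1.5786.

Δx* = 1.5786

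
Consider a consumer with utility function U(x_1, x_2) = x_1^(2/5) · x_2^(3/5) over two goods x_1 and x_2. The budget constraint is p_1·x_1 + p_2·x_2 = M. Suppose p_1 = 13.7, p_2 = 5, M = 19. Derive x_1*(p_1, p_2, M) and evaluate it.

x_1* = 0.5547

The MRS is (2/3)·x_2/x_1. Set MRS = p_1/p_2.
Rearranging, p_2·x_2 = (3/2)·p_1·x_1. Substituting into the budget gives p_1·x_1·(1 + (3/2)) = M.
Demand: x_1*(p_1,p_2,M) = 0.4·M/p_1 and x_2* = 0.6·M/p_2.
At p_1=13.7, p_2=5, M=19: x_1* = 0.4·19/13.7 = 0.5547.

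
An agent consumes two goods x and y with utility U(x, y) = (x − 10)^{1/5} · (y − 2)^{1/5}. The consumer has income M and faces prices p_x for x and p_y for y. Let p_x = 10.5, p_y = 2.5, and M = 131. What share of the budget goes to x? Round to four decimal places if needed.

This is Cobb-Douglas in (x−10, y−2): tangency gives 0.2·p_y·(y−2) = 0.2·p_x·(x−10).
After buying the subsistence bundle (10, 2), a share 0.5 of the remaining income goes to x: x* = 10 + 0.5·(M − 10p_x − 2p_y)/p_x.
Discretionary income = 131 − 10·10.5 − 2·2.5 = 21; x* = 10 + 0.5·21/10.5 = 11; y* = 2 + 0.5·21/2.5 = 6.2.
Expenditure on x: 10.5·11 = 115.5; share = 0.8817.

share on x = 0.8817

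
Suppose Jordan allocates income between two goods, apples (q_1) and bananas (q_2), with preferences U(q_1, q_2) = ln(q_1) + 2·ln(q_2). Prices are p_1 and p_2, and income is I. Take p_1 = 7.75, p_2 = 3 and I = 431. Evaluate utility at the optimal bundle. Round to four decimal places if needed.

Demand: q_1*(p_1,p_2,I) = 1/3·I/p_1 and q_2* = 2/3·I/p_2.
At p_1=7.75, p_2=3, I=431: q_1* = 1/3·431/7.75 = 18.5376, q_2* = 95.7778.
Utility at the optimum: U(18.5376, 95.7778) = 12.0439.

V = 12.0439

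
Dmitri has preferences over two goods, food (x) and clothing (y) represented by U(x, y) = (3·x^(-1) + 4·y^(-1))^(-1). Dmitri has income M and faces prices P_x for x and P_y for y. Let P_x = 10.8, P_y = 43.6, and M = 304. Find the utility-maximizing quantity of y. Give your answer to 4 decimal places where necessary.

y* = 4.8724

From the CES first-order condition, (3/4)·(y/x)^(2) = P_x/P_y.
Hence y/x = ((4/3)·P_x/P_y)^(1/(2)), i.e. raised to the 0.5 power.
With the ratio pinned down, the budget gives x* = M/(P_x + P_y·(y/x)) and y* = (y/x)·x*.
Numerically y/x = 0.574696, so x* = 304/(10.8 + 43.6·0.574696) = 8.4782 and y* = 0.574696·8.4782 = 4.8724.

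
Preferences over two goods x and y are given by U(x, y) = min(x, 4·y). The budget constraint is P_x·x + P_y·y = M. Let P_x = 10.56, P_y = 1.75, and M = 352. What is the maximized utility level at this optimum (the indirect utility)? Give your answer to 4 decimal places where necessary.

Leontief preferences: the optimum is at the kink where x/4 = y/1, i.e. y = (1/4)·x.
Budget: P_x·x + P_y·(1/4)·x = M, so (4·P_x + P_y)·x = 4·M.
Demand: x*(P_x,P_y,M) = 4·M/(4·P_x + P_y), y* = M/(4·P_x + P_y).
Here 4·10.56 + 1.75 = 43.99, giving x* = 32.0073 and y* = 8.0018.
Utility at the optimum: U(32.0073, 8.0018) = 32.0073.

V = 32.0073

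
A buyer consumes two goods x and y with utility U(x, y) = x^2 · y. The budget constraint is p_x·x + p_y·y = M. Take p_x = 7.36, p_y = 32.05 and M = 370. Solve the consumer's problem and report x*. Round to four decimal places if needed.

x* = 33.5145

Tangency: MRS = 2·y/x = p_x/p_y.
Rearranging, p_y·y = (1/2)·p_x·x. Substituting into the budget gives p_x·x·(1 + (1/2)) = M.
Demand: x*(p_x,p_y,M) = 2/3·M/p_x and y* = 1/3·M/p_y.
At p_x=7.36, p_y=32.05, M=370: x* = 2/3·370/7.36 = 33.5145.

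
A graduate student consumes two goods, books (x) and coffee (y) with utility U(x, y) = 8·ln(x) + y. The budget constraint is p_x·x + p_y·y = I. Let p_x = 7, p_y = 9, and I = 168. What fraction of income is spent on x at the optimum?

share on x = 0.4286

MU_x = 8/x, MU_y = 1. Tangency: 8/x = p_x/p_y.
So x*(p_x,p_y) = 8·p_y/p_x, independent of income; and y* = (I − 8·p_y)/p_y.
At the given prices: x* = 8·9/7 = 10.2857, and y* = 10.6667.
Expenditure on x: 7·10.2857 = 72; share = 0.4286.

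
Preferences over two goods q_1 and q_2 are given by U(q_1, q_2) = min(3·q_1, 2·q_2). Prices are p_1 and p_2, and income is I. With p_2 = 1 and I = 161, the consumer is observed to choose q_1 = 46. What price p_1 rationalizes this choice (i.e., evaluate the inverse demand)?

With perfect complements, no substitution: consume in ratio q_1:q_2 = 2:3.
Budget: p_1·q_1 + p_2·(3/2)·q_1 = I, so (2·p_1 + 3·p_2)·q_1 = 2·I.
Demand: q_1*(p_1,p_2,I) = 2·I/(2·p_1 + 3·p_2), q_2* = 3·I/(2·p_1 + 3·p_2).
Set q_1* = 46 in the demand function and solve for p_1: p_1 = 2.

p_1 = 2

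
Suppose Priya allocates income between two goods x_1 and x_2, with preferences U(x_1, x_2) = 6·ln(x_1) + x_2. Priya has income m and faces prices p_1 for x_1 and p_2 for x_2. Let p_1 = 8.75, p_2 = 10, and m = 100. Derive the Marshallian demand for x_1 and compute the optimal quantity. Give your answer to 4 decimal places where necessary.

x_1* = 6.8571

Set MRS = p_1/p_2: (6/x_1)/1 = p_1/p_2.
So x_1*(p_1,p_2) = 6·p_2/p_1, independent of income; and x_2* = (m − 6·p_2)/p_2.
At the given prices: x_1* = 6·10/8.75 = 6.8571.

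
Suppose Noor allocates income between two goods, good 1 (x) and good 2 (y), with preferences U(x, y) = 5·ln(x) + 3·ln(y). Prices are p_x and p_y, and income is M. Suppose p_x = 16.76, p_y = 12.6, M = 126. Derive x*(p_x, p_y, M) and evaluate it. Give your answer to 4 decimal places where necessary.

The MRS is (5/3)·y/x. Set MRS = p_x/p_y.
So 5·p_y·y = 3·p_x·x; combined with the budget, a share 0.625 of income goes to x.
Demand: x*(p_x,p_y,M) = 0.625·M/p_x and y* = 0.375·M/p_y.
At p_x=16.76, p_y=12.6, M=126: x* = 0.625·126/16.76 = 4.6987.

x* = 4.6987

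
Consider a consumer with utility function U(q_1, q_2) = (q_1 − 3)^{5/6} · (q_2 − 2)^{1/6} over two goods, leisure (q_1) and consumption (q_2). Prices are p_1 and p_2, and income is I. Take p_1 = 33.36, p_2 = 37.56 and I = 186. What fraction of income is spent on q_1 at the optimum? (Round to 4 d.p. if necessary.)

After buying the subsistence bundle (3, 2), a share 5/6 of the remaining income goes to q_1: q_1* = 3 + 5/6·(I − 3p_1 − 2p_2)/p_1.
Discretionary income = 186 − 3·33.36 − 2·37.56 = 10.8; q_1* = 3 + 5/6·10.8/33.36 = 3.2698; q_2* = 2 + 1/6·10.8/37.56 = 2.0479.
Expenditure on q_1: 33.36·3.2698 = 109.08; share = 0.5865.

share on q_1 = 0.5865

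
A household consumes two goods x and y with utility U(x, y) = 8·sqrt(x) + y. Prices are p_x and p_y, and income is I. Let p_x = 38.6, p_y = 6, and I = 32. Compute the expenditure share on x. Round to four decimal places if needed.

share on x = 0.4663

Set MRS = p_x/p_y: 4·x^(−1/2) = p_x/p_y.
Thus x* = (4·p_y/p_x)² — independent of I — with the rest of income spent on y.
Plugging in: x* = (4·6/38.6)² = 0.3866, y* = 2.8463.
Expenditure on x: 38.6·0.3866 = 14.9223; share = 0.4663.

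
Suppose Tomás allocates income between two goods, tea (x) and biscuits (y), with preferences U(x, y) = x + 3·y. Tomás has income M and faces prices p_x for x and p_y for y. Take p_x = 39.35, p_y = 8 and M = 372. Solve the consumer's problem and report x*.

x* = 0

Linear utility — the consumer picks whichever good has higher MU/price: 1/39.35 = 0.0254 vs 3/8 = 0.375.
y gives more utility per dollar, so spend all income on y: y* = M/p_y, x* = 0.
Numerically: x* = 0, y* = 46.5.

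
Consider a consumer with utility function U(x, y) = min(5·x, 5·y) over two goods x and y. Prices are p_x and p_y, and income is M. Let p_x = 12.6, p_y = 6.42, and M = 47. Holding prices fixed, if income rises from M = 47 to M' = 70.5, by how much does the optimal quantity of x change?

With perfect complements, no substitution: consume in ratio x:y = 5:5.
Budget: p_x·x + p_y·x = M, so (5·p_x + 5·p_y)·x = 5·M.
Demand: x*(p_x,p_y,M) = 5·M/(5·p_x + 5·p_y), y* = 5·M/(5·p_x + 5·p_y).
Here 5·12.6 + 5·6.42 = 95.1, giving x* = 2.4711.
At M' = 70.5: x* = 3.7066. Change: 3.7066 − 2.4711 = 1.2355.

Δx* = 1.2355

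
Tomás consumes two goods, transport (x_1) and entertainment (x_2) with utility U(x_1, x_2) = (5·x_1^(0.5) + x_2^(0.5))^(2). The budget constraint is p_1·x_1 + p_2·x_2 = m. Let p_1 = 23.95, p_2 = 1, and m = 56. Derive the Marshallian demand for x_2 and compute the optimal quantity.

MU_x_1 ∝ 5·x_1^(-0.5), MU_x_2 ∝ x_2^(-0.5), so MRS = 5·(x_2/x_1)^(0.5) = p_1/p_2.
Solve for the ratio: x_2/x_1 = [(1/5)·p_1/p_2]^(2).
With the ratio pinned down, the budget gives x_1* = m/(p_1 + p_2·(x_2/x_1)) and x_2* = (x_2/x_1)·x_1*.
Numerically x_2/x_1 = 22.9441, so x_1* = 56/(23.95 + 1·22.9441) = 1.1942 and x_2* = 22.9441·1.1942 = 27.3994.

x_2* = 27.3994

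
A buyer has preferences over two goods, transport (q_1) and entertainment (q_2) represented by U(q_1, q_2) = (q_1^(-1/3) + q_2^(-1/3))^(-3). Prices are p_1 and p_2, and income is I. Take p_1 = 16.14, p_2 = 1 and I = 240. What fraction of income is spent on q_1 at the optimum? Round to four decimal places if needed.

share on q_1 = 0.6672

From the CES first-order condition, (q_2/q_1)^(4/3) = p_1/p_2.
Hence q_2/q_1 = (p_1/p_2)^(1/(4/3)), i.e. raised to the 0.75 power.
With the ratio pinned down, the budget gives q_1* = I/(p_1 + p_2·(q_2/q_1)) and q_2* = (q_2/q_1)·q_1*.
Numerically q_2/q_1 = 8.052443, so q_1* = 240/(16.14 + 1·8.052443) = 9.9205 and q_2* = 8.052443·9.9205 = 79.8839.
Expenditure on q_1: 16.14·9.9205 = 160.1161; share = 0.6672.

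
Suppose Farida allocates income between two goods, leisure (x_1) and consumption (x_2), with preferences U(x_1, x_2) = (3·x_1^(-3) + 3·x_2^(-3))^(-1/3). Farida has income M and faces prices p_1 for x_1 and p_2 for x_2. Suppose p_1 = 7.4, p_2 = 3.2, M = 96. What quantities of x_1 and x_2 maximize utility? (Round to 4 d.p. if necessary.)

From the CES first-order condition, (x_2/x_1)^(4) = p_1/p_2.
Hence x_2/x_1 = (p_1/p_2)^(1/(4)), i.e. raised to the 0.25 power.
Substitute x_2 = (x_2/x_1)·x_1 into the budget: x_1* = M/(p_1 + p_2·(x_2/x_1)).
Numerically x_2/x_1 = 1.233163, so x_1* = 96/(7.4 + 3.2·1.233163) = 8.461 and x_2* = 1.233163·8.461 = 10.4338.

x_1* = 8.461, x_2* = 10.4338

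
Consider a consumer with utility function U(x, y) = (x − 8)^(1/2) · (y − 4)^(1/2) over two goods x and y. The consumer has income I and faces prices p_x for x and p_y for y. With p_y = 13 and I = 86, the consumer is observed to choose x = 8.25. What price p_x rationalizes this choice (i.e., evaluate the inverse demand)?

p_x = 4

This is Cobb-Douglas in (x−8, y−4): tangency gives 0.5·p_y·(y−4) = 0.5·p_x·(x−8).
Substituting into the budget: x* = 8 + 0.5·(I − 8·p_x − 4·p_y)/p_x, and y* = 4 + 0.5·(…)/p_y.
Set x* = 8.25 in the demand function and solve for p_x: p_x = 4.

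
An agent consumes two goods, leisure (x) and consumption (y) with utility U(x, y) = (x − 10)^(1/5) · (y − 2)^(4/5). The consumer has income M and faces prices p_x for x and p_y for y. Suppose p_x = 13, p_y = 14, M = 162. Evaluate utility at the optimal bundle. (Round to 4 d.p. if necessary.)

V = 0.1758

MRS = (1/4)·(y−2)/(x−10). Tangency with p_x/p_y gives y−2 = 4·(p_x/p_y)·(x−10).
After buying the subsistence bundle (10, 2), a share 0.2 of the remaining income goes to x: x* = 10 + 0.2·(M − 10p_x − 2p_y)/p_x.
Discretionary income = 162 − 10·13 − 2·14 = 4; x* = 10 + 0.2·4/13 = 10.0615; y* = 2 + 0.8·4/14 = 2.2286.
Utility at the optimum: U(10.0615, 2.2286) = 0.1758.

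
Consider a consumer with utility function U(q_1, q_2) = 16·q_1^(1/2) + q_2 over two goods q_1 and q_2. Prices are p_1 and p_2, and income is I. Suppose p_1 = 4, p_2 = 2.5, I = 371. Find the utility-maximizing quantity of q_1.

MU_q_1 = 8/√q_1, MU_q_2 = 1. Tangency: 8/√q_1 = p_1/p_2.
Thus q_1* = (8·p_2/p_1)² — independent of I — with the rest of income spent on q_2.
Plugging in: q_1* = (8·2.5/4)² = 25.

q_1* = 25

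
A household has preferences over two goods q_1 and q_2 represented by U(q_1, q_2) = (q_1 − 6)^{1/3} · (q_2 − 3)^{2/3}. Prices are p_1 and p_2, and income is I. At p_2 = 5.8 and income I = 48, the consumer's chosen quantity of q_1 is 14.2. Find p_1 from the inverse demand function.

p_1 = 1

MRS = (1/2)·(q_2−3)/(q_1−6). Tangency with p_1/p_2 gives q_2−3 = 2·(p_1/p_2)·(q_1−6).
After buying the subsistence bundle (6, 3), a share 1/3 of the remaining income goes to q_1: q_1* = 6 + 1/3·(I − 6p_1 − 3p_2)/p_1.
Set q_1* = 14.2 in the demand function and solve for p_1: p_1 = 1.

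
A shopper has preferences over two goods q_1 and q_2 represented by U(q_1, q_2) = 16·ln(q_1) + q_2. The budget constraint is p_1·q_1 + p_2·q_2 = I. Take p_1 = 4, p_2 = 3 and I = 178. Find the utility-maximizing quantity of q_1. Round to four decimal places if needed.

Set MRS = p_1/p_2: (16/q_1)/1 = p_1/p_2.
So q_1*(p_1,p_2) = 16·p_2/p_1, independent of income; and q_2* = (I − 16·p_2)/p_2.
At the given prices: q_1* = 16·3/4 = 12.

q_1* = 12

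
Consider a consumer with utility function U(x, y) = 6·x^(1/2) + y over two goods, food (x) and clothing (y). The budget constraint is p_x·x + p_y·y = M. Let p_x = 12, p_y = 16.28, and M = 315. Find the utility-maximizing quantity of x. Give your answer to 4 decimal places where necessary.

x* = 16.5649

Utility is quasi-linear in y; the FOC for x is 3/√x = p_x/p_y.
Solve: √x = 3·p_y/p_x, so x*(p_x,p_y) = (3·p_y/p_x)², and y* = (M − p_x·x*)/p_y.
Plugging in: x* = (3·16.28/12)² = 16.5649.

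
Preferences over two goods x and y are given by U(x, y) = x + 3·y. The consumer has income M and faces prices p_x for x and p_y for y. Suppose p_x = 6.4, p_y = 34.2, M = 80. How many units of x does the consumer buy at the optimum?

x* = 12.5

Linear utility — the consumer picks whichever good has higher MU/price: 1/6.4 = 0.1562 vs 3/34.2 = 0.0877.
x gives more utility per dollar, so spend all income on x: x* = M/p_x, y* = 0.
Numerically: x* = 12.5, y* = 0.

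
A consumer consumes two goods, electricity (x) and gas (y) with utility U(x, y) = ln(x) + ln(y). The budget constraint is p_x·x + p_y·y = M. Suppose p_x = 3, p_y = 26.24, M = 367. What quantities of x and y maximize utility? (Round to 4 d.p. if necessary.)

x* = 61.1667, y* = 6.9931

Tangency: MRS = y/x = p_x/p_y.
So p_y·y = p_x·x; combined with the budget, a share 0.5 of income goes to x.
Demand: x*(p_x,p_y,M) = 0.5·M/p_x and y* = 0.5·M/p_y.
At p_x=3, p_y=26.24, M=367: x* = 0.5·367/3 = 61.1667, y* = 6.9931.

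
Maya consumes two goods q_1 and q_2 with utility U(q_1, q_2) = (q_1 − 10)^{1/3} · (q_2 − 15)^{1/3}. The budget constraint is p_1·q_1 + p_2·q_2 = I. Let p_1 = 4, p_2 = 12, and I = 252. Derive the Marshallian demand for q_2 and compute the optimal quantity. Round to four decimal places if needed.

Discretionary income = 252 − 10·4 − 15·12 = 32; q_2* = 15 + 0.5·32/12 = 16.3333.

q_2* = 16.3333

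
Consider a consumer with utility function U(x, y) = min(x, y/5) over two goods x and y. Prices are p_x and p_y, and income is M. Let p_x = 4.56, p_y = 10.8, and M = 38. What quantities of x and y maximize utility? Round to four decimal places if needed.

With perfect complements, no substitution: consume in ratio x:y = 1:5.
Budget: p_x·x + p_y·5·x = M, so (p_x + 5·p_y)·x = M.
Demand: x*(p_x,p_y,M) = M/(p_x + 5·p_y), y* = 5·M/(p_x + 5·p_y).
Here 4.56 + 5·10.8 = 58.56, giving x* = 0.6489 and y* = 3.2445.

x* = 0.6489, y* = 3.2445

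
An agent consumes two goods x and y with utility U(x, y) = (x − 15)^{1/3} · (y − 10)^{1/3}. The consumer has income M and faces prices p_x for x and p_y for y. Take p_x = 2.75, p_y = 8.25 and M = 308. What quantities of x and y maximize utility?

x* = 48.5, y* = 21.1667

MRS = (y−10)/(x−15). Tangency with p_x/p_y gives y−10 = (p_x/p_y)·(x−15).
After buying the subsistence bundle (15, 10), a share 0.5 of the remaining income goes to x: x* = 15 + 0.5·(M − 15p_x − 10p_y)/p_x.
Discretionary income = 308 − 15·2.75 − 10·8.25 = 184.25; x* = 15 + 0.5·184.25/2.75 = 48.5; y* = 10 + 0.5·184.25/8.25 = 21.1667.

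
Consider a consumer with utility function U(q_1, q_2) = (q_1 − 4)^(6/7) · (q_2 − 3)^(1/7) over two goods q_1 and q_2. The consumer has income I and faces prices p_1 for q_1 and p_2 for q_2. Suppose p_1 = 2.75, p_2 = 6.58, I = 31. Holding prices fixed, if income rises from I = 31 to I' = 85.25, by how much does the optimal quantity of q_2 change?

MRS = 6·(q_2−3)/(q_1−4). Tangency with p_1/p_2 gives q_2−3 = (1/6)·(p_1/p_2)·(q_1−4).
After buying the subsistence bundle (4, 3), a share 6/7 of the remaining income goes to q_1: q_1* = 4 + 6/7·(I − 4p_1 − 3p_2)/p_1.
Discretionary income = 31 − 4·2.75 − 3·6.58 = 0.26; q_2* = 3 + 1/7·0.26/6.58 = 3.0056.
At I' = 85.25: q_2* = 4.1835. Change: 4.1835 − 3.0056 = 1.1778.

Δq_2* = 1.1778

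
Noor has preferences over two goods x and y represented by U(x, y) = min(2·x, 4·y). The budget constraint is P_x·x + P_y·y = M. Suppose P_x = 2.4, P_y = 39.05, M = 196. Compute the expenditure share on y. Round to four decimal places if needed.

Leontief preferences: the optimum is at the kink where x/4 = y/2, i.e. y = (1/2)·x.
Budget: P_x·x + P_y·(1/2)·x = M, so (4·P_x + 2·P_y)·x = 4·M.
Demand: x*(P_x,P_y,M) = 4·M/(4·P_x + 2·P_y), y* = 2·M/(4·P_x + 2·P_y).
Here 4·2.4 + 2·39.05 = 87.7, giving x* = 8.9396 and y* = 4.4698.
Expenditure on y: 39.05·4.4698 = 174.545; share = 0.8905.

share on y = 0.8905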